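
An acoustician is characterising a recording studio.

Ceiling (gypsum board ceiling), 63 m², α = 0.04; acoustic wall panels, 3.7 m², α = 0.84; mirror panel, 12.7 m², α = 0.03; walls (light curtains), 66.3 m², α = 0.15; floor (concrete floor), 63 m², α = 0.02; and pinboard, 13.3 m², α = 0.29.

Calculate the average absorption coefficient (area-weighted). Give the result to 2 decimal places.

0.09

Total surface area S = 222.0 m².
Weighted sum Σ Sα = 21.071.
ᾱ = 21.071 / 222.0 = 0.09.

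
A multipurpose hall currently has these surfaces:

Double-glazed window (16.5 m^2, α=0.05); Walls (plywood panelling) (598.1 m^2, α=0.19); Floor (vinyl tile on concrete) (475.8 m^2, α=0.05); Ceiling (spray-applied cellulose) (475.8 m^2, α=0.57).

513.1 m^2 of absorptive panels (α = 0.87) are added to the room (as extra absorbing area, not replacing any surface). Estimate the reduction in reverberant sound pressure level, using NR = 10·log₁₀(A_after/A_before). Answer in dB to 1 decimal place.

3.2 dB

Equivalent absorption area: A_before = 16.5×0.05 + 598.1×0.19 + 475.8×0.05 + 475.8×0.57 = 409.460 m^2.
Added absorption = 513.1 × 0.87 = 446.397 sabins.
New total A_after = 855.857 sabins.
NR = 10·log₁₀(855.857/409.460) = 3.2 dB.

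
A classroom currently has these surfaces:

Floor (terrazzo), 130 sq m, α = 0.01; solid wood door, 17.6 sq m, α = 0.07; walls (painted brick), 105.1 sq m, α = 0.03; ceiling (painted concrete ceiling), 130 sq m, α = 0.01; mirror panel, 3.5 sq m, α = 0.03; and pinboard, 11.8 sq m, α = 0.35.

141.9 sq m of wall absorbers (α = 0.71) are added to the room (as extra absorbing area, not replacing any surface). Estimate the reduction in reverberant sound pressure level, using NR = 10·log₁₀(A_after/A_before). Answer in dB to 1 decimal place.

A_before = Σ Sᵢαᵢ = 130×0.01 + 17.6×0.07 + 105.1×0.03 + 130×0.01 + 3.5×0.03 + 11.8×0.35 = 11.220 sabins.
Added absorption = 141.9 × 0.71 = 100.749 sabins.
New total A_after = 111.969 sabins.
NR = 10·log₁₀(111.969/11.220) = 10.0 dB.

10.0 dB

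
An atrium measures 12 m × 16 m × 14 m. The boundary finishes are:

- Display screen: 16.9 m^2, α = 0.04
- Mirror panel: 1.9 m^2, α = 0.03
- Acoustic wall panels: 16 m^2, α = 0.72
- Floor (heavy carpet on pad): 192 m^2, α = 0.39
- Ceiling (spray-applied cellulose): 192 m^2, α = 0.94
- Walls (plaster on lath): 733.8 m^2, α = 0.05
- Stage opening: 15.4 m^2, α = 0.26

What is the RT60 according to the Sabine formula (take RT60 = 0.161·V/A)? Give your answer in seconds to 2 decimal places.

Summing Sᵢαᵢ: 0.676 + 0.057 + 11.520 + 74.880 + 180.480 + 36.690 + 4.004 → A = 308.307 sabins.
V = 12·16·14 = 2688 m³.
Sabine: RT60 = 0.161 × 2688 / 308.307 = 1.40 s.

1.40 sec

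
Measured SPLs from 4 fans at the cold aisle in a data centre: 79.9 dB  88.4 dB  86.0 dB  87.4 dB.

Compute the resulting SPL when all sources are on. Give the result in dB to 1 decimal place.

92.4 dB

Converting to relative power and adding: 10^(79.9/10) + 10^(88.4/10) + 10^(86.0/10) + 10^(87.4/10) = 1.737e+09.
Back to dB: 10·log₁₀ Σ = 92.4 dB.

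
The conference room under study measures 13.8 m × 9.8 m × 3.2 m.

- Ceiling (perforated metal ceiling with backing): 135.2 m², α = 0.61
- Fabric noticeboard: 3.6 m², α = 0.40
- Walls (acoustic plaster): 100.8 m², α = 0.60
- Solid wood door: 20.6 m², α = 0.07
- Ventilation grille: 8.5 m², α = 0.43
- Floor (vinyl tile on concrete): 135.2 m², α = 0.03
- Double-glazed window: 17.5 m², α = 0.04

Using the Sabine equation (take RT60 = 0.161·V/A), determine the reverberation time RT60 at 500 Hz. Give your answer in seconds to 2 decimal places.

0.45 sec

Equivalent absorption area: A = 135.2·0.61 + 3.6·0.40 + 100.8·0.60 + 20.6·0.07 + 8.5·0.43 + 135.2·0.03 + 17.5·0.04 = 154.245 m².
Room volume: 432.768 m³.
RT60 = 0.161 · V / A = 0.161 × 432.768 / 154.245 = 0.45 s.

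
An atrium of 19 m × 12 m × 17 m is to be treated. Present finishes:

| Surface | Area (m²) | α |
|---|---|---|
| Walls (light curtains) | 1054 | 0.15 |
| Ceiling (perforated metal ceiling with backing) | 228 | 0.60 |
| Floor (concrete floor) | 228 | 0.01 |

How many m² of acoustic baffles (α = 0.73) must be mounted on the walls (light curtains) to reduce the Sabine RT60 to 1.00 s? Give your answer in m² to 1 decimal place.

A₁ = Σ Sᵢαᵢ = 1054·0.15 + 228·0.60 + 228·0.01 = 297.180 sabins.
V = 3876 m³. Target absorption A₂ = 0.161 × 3876 / 1.00 = 624.036 sabins.
ΔA needed = 624.036 − 297.180 = 326.856 sabins.
Each m² of panel replacing the walls (light curtains) adds (0.73 − 0.15) = 0.58 sabins.
Area = ΔA/Δα = 326.856/0.58 = 563.5 m².

563.5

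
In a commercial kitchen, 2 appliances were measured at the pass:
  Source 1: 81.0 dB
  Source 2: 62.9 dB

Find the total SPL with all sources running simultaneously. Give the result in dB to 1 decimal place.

Σ 10^(Lᵢ/10) = 1.278e+08.
Back to dB: 10·log₁₀ Σ = 81.1 dB.

81.1 dB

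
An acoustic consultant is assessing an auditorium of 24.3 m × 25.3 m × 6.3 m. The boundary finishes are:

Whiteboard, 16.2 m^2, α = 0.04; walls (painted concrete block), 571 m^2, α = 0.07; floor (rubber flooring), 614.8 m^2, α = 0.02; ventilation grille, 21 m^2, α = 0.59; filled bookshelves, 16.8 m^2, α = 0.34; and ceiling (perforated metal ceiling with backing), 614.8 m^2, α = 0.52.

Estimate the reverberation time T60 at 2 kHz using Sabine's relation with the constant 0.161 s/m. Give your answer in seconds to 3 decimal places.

1.596 s

Equivalent absorption area: A = 16.2·0.04 + 571·0.07 + 614.8·0.02 + 21·0.59 + 16.8·0.34 + 614.8·0.52 = 390.712 m^2.
Volume V = 24.3 × 25.3 × 6.3 = 3873.177 m³.
RT60 = 0.161 · V / A = 0.161 × 3873.177 / 390.712 = 1.596 s.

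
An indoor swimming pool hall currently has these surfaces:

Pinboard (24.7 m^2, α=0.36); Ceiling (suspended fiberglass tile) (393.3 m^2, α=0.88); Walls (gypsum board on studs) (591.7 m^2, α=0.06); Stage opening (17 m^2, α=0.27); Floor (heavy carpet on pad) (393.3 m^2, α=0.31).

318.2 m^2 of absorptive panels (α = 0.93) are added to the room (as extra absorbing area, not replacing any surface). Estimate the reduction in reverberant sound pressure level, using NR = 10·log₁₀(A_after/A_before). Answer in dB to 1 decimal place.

Equivalent absorption area: A_before = 24.7×0.36 + 393.3×0.88 + 591.7×0.06 + 17×0.27 + 393.3×0.31 = 517.011 m^2.
Added absorption = 318.2 × 0.93 = 295.926 sabins.
A_after = 517.011 + 295.926 = 812.937 sabins.
NR = 10·log₁₀(812.937/517.011) = 2.0 dB.

2.0 dB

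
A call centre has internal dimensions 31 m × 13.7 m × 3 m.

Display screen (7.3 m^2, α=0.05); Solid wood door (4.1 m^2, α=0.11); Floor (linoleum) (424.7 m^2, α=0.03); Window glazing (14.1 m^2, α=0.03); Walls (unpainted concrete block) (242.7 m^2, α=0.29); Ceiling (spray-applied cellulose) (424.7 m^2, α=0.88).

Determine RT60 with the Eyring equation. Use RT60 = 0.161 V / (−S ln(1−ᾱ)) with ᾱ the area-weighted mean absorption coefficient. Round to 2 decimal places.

S = Σ Sᵢ = 1117.6 m^2.
Σ(Sᵢαᵢ) = 7.3×0.05 + 4.1×0.11 + 424.7×0.03 + 14.1×0.03 + 242.7×0.29 + 424.7×0.88 = 458.099.
Mean coefficient ᾱ = A/S = 0.4099.
Eyring denominator: −S ln(1−ᾱ) = 589.493.
V = 31 × 13.7 × 3 = 1274.1 m³.
RT60 = 0.161 × 1274.1 / 589.493 = 0.35 s.

0.35 sec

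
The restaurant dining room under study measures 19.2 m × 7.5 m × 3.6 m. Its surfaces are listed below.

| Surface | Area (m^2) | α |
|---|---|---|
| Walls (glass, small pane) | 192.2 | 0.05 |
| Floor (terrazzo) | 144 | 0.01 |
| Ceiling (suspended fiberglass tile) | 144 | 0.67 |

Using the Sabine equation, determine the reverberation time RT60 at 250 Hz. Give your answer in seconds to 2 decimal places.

Total absorption A = 192.2*0.05 + 144*0.01 + 144*0.67
  = 9.610 + 1.440 + 96.480 = 107.530 m^2 sabins.
Volume V = 19.2 × 7.5 × 3.6 = 518.4 m³.
T = 0.161 V/A = 0.161·518.4/107.530 = 0.78 s.

0.78 s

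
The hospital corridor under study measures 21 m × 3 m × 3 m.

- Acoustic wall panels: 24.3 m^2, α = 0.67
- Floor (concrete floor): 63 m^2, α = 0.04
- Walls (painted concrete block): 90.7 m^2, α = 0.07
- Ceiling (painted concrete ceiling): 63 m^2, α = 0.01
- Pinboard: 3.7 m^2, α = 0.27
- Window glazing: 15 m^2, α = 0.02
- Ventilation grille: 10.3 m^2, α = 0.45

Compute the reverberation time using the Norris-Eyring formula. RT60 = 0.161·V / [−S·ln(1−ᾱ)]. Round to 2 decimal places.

S = Σ Sᵢ = 270.0 m^2.
Absorption A = 24.3·0.67 + 63·0.04 + 90.7·0.07 + 63·0.01 + 3.7·0.27 + 15·0.02 + 10.3·0.45 = 31.714 sabins.
ᾱ = 31.714 / 270.0 = 0.1175.
Eyring denominator: −S ln(1−ᾱ) = 33.749.
V = 21 × 3 × 3 = 189 m³.
T = 0.161·V/[−S·ln(1−ᾱ)] = 0.161·189/33.749 = 0.90 s.

0.90 s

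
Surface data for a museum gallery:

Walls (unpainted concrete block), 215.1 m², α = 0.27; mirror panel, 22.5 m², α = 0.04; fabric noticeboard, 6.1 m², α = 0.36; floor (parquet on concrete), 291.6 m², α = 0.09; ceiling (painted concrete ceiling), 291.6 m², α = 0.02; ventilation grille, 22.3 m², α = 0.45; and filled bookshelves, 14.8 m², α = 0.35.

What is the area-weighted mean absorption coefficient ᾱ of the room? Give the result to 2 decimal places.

Total surface area S = 864.0 m².
Weighted sum Σ Sα = 108.464.
ᾱ = A/S = 0.13.

0.13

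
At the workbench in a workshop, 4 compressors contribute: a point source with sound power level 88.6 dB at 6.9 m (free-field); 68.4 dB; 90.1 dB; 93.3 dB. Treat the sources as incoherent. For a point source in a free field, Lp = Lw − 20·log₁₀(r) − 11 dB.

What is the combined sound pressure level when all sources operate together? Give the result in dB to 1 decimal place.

95.0 dB

Source at 6.9 m: Lp = 88.6 − 20·log₁₀(6.9) − 11 = 60.8 dB.
Converting to relative power and adding: 10^(60.8/10) + 10^(68.4/10) + 10^(90.1/10) + 10^(93.3/10) = 3.169e+09.
Back to dB: 10·log₁₀ Σ = 95.0 dB.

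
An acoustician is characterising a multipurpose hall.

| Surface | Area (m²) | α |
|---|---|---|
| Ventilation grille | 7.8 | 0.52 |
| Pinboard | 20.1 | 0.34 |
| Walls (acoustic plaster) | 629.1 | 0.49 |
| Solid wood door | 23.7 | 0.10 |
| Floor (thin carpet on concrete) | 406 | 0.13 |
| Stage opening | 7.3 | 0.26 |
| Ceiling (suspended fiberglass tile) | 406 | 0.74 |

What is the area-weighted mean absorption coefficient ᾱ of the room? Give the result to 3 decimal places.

0.451

S = Σ Sᵢ = 7.8 + 20.1 + 629.1 + 23.7 + 406 + 7.3 + 406 = 1500.0 m².
Weighted sum Σ Sα = 676.637.
ᾱ = 676.637 / 1500.0 = 0.451.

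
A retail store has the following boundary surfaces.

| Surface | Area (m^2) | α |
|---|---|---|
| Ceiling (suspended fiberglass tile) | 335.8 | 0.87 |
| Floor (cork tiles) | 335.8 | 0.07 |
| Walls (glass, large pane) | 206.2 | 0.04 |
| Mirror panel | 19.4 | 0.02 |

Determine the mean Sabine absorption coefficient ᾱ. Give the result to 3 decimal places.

0.361

S = Σ Sᵢ = 335.8 + 335.8 + 206.2 + 19.4 = 897.2 m^2.
Weighted sum Σ Sα = 324.288.
ᾱ = 324.288 / 897.2 = 0.361.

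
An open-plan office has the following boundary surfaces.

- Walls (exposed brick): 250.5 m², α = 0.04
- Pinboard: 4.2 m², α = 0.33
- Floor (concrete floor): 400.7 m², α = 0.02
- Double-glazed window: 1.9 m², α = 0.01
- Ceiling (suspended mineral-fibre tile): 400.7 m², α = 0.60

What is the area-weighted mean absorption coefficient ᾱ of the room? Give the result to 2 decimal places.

S = Σ Sᵢ = 250.5 + 4.2 + 400.7 + 1.9 + 400.7 = 1058.0 m².
A = 250.5*0.04 + 4.2*0.33 + 400.7*0.02 + 1.9*0.01 + 400.7*0.60 = 259.859 sabins.
ᾱ = A/S = 0.25.

0.25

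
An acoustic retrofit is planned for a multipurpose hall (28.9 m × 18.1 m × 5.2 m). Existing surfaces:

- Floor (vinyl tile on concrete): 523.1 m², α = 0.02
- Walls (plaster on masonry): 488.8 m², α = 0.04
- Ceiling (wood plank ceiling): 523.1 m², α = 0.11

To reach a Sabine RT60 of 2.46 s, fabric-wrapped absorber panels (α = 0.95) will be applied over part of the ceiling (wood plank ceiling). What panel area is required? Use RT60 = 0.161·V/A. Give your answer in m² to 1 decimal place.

107.7

A₁ = Σ Sᵢαᵢ = 523.1×0.02 + 488.8×0.04 + 523.1×0.11 = 87.555 sabins.
Required A₂ = 0.161·2720.068/2.46 = 178.021 sabins.
ΔA needed = 178.021 − 87.555 = 90.466 sabins.
Net gain per m²: Δα = 0.95 − 0.11 = 0.84.
Area = ΔA/Δα = 90.466/0.84 = 107.7 m².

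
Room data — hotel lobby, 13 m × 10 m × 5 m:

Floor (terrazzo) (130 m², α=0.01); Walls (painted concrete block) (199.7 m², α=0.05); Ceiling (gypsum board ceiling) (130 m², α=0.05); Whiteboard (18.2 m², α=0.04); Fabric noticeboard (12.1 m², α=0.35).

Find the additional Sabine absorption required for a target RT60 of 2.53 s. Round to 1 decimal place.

18.6 sabins

A₁ = Σ Sᵢαᵢ = 130·0.01 + 199.7·0.05 + 130·0.05 + 18.2·0.04 + 12.1·0.35 = 22.748 sabins.
Target A₂ = 0.161·650/2.53 = 41.364 sabins (V = 650 m³).
Shortfall: 41.364 − 22.748 = 18.6 sabins.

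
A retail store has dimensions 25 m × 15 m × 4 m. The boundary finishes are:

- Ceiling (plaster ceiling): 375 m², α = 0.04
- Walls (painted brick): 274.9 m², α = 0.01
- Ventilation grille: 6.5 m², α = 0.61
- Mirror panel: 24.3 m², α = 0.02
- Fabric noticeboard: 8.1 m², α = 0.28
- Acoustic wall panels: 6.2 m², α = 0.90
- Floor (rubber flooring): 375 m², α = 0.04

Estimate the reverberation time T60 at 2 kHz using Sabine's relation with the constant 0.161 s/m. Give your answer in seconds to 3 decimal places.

Equivalent absorption area: A = 375·0.04 + 274.9·0.01 + 6.5·0.61 + 24.3·0.02 + 8.1·0.28 + 6.2·0.90 + 375·0.04 = 45.048 m².
V = 25·15·4 = 1500 m³.
RT60 = 0.161 · V / A = 0.161 × 1500 / 45.048 = 5.361 s.

5.361 seconds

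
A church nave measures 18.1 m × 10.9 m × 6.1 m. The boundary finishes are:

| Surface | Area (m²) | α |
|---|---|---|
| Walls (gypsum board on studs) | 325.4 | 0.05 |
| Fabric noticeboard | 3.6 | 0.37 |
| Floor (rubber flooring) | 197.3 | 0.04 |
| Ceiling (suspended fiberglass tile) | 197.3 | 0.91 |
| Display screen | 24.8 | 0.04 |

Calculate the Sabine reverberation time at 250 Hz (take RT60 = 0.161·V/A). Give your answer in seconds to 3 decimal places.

0.940 s

Equivalent absorption area: A = 325.4×0.05 + 3.6×0.37 + 197.3×0.04 + 197.3×0.91 + 24.8×0.04 = 206.029 m².
V = 18.1·10.9·6.1 = 1203.469 m³.
T = 0.161 V/A = 0.161·1203.469/206.029 = 0.940 s.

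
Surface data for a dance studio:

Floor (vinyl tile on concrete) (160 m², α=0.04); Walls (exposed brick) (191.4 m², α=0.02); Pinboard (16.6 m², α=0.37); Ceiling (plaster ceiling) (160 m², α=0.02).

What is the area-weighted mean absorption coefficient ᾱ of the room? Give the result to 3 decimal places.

0.037

S = Σ Sᵢ = 160 + 191.4 + 16.6 + 160 = 528.0 m².
Σ(Sᵢαᵢ) = 160·0.04 + 191.4·0.02 + 16.6·0.37 + 160·0.02 = 19.570.
ᾱ = A/S = 0.037.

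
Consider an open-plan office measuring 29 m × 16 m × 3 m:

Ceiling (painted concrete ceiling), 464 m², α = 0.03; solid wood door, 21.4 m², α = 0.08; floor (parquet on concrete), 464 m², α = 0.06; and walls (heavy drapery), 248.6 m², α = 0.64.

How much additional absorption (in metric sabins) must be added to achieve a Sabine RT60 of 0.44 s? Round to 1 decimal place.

Total absorption A₁ = 464×0.03 + 21.4×0.08 + 464×0.06 + 248.6×0.64
  = 13.920 + 1.712 + 27.840 + 159.104 = 202.576 m² sabins.
Target A₂ = 0.161·1392/0.44 = 509.345 sabins (V = 1392 m³).
Shortfall: 509.345 − 202.576 = 306.8 sabins.

306.8 sabins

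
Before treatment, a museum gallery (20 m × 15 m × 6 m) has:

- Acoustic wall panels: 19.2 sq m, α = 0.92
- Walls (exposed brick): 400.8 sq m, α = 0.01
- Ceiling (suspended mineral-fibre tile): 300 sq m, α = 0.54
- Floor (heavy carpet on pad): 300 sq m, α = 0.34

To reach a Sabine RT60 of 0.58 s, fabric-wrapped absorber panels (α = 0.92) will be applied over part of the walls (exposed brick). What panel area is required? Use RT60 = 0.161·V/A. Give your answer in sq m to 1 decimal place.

235.1

Total absorption A₁ = 19.2*0.92 + 400.8*0.01 + 300*0.54 + 300*0.34
  = 17.664 + 4.008 + 162.000 + 102.000 = 285.672 sq m sabins.
V = 1800 m³. Target absorption A₂ = 0.161 × 1800 / 0.58 = 499.655 sabins.
ΔA needed = 499.655 − 285.672 = 213.983 sabins.
Each sq m of panel replacing the walls (exposed brick) adds (0.92 − 0.01) = 0.91 sabins.
Area = ΔA/Δα = 213.983/0.91 = 235.1 sq m.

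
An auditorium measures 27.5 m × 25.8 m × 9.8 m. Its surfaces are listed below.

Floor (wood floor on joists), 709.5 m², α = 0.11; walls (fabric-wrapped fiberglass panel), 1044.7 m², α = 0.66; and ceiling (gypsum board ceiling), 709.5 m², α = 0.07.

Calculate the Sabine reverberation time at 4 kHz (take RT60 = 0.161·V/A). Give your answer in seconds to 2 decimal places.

Equivalent absorption area: A = 709.5*0.11 + 1044.7*0.66 + 709.5*0.07 = 817.212 m².
Room volume: 6953.1 m³.
Sabine: RT60 = 0.161 × 6953.1 / 817.212 = 1.37 s.

1.37 seconds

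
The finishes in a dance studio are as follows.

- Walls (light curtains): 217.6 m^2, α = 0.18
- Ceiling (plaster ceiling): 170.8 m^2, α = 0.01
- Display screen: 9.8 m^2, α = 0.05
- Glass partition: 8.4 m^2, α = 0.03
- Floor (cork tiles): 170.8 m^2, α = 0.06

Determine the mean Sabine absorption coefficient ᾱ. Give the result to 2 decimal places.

0.09

S = Σ Sᵢ = 217.6 + 170.8 + 9.8 + 8.4 + 170.8 = 577.4 m^2.
A = 217.6·0.18 + 170.8·0.01 + 9.8·0.05 + 8.4·0.03 + 170.8·0.06 = 51.866 sabins.
ᾱ = 51.866 / 577.4 = 0.09.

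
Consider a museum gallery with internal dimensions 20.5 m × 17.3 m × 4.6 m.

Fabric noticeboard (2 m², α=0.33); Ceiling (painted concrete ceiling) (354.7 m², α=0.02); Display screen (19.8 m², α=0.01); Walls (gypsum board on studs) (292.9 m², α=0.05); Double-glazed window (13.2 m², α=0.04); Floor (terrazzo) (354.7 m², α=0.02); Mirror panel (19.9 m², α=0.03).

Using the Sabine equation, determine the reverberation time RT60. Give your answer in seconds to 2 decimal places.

8.52 s

A = Σ Sᵢαᵢ = 2×0.33 + 354.7×0.02 + 19.8×0.01 + 292.9×0.05 + 13.2×0.04 + 354.7×0.02 + 19.9×0.03 = 30.816 sabins.
Volume V = 20.5 × 17.3 × 4.6 = 1631.39 m³.
Sabine: RT60 = 0.161 × 1631.39 / 30.816 = 8.52 s.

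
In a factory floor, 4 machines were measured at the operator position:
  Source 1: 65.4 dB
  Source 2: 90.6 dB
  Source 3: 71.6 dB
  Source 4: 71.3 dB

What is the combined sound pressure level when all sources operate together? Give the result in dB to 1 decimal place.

90.7 dB

Sum in the linear (power) domain: Σ 10^(Lᵢ/10) = 10^(65.4/10) + 10^(90.6/10) + 10^(71.6/10) + 10^(71.3/10) = 1.18e+09.
Combined level = 10 log₁₀(1.18e+09) = 90.7 dB.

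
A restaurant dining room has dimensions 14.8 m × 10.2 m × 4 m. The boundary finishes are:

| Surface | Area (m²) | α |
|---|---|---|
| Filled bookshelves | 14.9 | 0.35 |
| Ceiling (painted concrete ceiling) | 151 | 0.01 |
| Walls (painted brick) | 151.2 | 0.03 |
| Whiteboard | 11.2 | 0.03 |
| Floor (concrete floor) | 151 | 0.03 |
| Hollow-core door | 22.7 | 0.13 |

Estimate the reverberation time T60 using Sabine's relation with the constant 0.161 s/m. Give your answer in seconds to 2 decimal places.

Equivalent absorption area: A = 14.9*0.35 + 151*0.01 + 151.2*0.03 + 11.2*0.03 + 151*0.03 + 22.7*0.13 = 19.078 m².
V = 14.8·10.2·4 = 603.84 m³.
Sabine: RT60 = 0.161 × 603.84 / 19.078 = 5.10 s.

5.10 sec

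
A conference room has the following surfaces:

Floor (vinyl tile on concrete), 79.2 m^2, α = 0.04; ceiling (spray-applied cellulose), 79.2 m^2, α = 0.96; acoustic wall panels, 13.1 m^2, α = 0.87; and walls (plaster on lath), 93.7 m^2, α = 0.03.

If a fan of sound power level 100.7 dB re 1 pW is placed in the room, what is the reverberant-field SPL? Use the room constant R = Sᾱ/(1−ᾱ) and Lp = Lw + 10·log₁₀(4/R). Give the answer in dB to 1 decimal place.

85.1 dB

Σ(Sᵢαᵢ) = 79.2·0.04 + 79.2·0.96 + 13.1·0.87 + 93.7·0.03 = 93.408; total area S = 265.2 m^2.
ᾱ = 0.3522, so room constant R = A/(1−ᾱ) = 144.193 m^2.
Lp = 100.7 + 10·log₁₀(4/144.193) = 100.7 + (-15.57) = 85.1 dB.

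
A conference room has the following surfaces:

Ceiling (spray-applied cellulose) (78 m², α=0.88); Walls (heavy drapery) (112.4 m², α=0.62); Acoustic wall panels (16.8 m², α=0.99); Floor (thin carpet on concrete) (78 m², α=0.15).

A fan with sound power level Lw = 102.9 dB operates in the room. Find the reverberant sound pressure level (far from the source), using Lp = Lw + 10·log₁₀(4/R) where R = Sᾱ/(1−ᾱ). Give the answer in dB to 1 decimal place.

82.9 dB

A = 166.660 sabins; S = 285.2 m².
ᾱ = 0.5844, so room constant R = A/(1−ᾱ) = 401.011 m².
Lp = 102.9 + 10·log₁₀(4/401.011) = 102.9 + (-20.01) = 82.9 dB.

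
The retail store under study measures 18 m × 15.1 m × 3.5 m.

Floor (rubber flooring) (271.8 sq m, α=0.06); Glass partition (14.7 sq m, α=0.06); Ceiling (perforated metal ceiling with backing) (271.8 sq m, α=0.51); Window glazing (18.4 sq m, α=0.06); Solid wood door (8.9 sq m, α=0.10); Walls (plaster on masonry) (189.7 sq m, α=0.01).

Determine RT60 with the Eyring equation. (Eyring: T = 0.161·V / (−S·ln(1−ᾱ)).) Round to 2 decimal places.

0.86 s

Total surface area S = 271.8 + 14.7 + 271.8 + 18.4 + 8.9 + 189.7 = 775.3 sq m.
Absorption A = 271.8·0.06 + 14.7·0.06 + 271.8·0.51 + 18.4·0.06 + 8.9·0.10 + 189.7·0.01 = 159.699 sabins.
ᾱ = 159.699 / 775.3 = 0.2060.
Eyring denominator: −S ln(1−ᾱ) = 178.840.
V = 18 × 15.1 × 3.5 = 951.3 m³.
T = 0.161·V/[−S·ln(1−ᾱ)] = 0.161·951.3/178.840 = 0.86 s.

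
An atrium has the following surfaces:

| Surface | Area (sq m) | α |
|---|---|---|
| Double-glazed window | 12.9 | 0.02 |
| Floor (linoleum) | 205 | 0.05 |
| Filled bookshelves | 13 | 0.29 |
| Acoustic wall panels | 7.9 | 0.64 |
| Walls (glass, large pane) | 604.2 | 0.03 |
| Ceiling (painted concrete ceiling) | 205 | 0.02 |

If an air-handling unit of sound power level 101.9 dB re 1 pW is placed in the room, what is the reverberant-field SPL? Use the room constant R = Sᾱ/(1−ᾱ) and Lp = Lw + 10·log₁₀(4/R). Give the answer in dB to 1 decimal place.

91.6 dB

Σ(Sᵢαᵢ) = 12.9·0.02 + 205·0.05 + 13·0.29 + 7.9·0.64 + 604.2·0.03 + 205·0.02 = 41.560; total area S = 1048.0 sq m.
ᾱ = 41.560/1048.0 = 0.0397; R = Sᾱ/(1−ᾱ) = 41.560/(1−0.0397) = 43.278 sq m.
Lp = 101.9 + 10·log₁₀(4/43.278) = 101.9 + (-10.34) = 91.6 dB.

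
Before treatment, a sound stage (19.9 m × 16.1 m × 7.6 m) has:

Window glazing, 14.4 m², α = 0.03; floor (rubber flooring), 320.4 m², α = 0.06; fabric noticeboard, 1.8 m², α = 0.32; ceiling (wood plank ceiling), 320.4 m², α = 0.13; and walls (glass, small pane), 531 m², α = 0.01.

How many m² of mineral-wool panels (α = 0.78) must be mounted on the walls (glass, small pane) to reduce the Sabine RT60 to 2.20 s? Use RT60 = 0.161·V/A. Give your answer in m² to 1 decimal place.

Equivalent absorption area: A₁ = 14.4×0.03 + 320.4×0.06 + 1.8×0.32 + 320.4×0.13 + 531×0.01 = 67.194 m².
Required A₂ = 0.161·2434.964/2.20 = 178.195 sabins.
Absorption to add: 178.195 − 67.194 = 111.001 sabins.
Each m² of panel replacing the walls (glass, small pane) adds (0.78 − 0.01) = 0.77 sabins.
Panel area = 111.001 / 0.77 = 144.2 m².

144.2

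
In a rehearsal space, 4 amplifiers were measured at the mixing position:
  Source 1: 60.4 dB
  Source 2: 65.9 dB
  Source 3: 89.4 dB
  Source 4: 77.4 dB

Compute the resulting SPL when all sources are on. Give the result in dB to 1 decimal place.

Converting to relative power and adding: 10^(60.4/10) + 10^(65.9/10) + 10^(89.4/10) + 10^(77.4/10) = 9.309e+08.
L_total = 10·log₁₀(9.309e+08) = 89.7 dB.

89.7 dB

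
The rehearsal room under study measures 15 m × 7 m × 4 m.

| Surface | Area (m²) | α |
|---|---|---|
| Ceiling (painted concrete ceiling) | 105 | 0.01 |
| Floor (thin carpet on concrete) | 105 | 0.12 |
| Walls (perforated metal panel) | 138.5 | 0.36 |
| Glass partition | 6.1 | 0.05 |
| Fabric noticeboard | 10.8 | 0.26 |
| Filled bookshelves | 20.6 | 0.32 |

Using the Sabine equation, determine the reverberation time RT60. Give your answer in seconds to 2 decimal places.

0.92 s

Summing Sᵢαᵢ: 1.050 + 12.600 + 49.860 + 0.305 + 2.808 + 6.592 → A = 73.215 sabins.
Volume V = 15 × 7 × 4 = 420 m³.
Sabine: RT60 = 0.161 × 420 / 73.215 = 0.92 s.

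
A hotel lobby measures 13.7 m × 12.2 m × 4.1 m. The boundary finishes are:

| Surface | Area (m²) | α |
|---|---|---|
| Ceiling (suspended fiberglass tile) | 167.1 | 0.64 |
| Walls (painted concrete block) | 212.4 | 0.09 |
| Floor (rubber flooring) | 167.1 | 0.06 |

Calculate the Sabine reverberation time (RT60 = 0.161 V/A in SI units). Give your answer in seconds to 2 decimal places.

0.81 s

Summing Sᵢαᵢ: 106.944 + 19.116 + 10.026 → A = 136.086 sabins.
V = 13.7·12.2·4.1 = 685.274 m³.
T = 0.161 V/A = 0.161·685.274/136.086 = 0.81 s.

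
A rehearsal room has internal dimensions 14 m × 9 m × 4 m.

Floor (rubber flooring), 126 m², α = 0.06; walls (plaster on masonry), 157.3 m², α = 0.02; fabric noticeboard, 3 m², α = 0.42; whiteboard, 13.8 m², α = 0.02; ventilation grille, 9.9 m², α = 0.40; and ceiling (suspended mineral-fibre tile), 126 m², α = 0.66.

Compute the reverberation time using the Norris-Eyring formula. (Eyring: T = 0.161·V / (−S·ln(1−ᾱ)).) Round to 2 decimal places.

S = Σ Sᵢ = 436.0 m².
Σ(Sᵢαᵢ) = 126·0.06 + 157.3·0.02 + 3·0.42 + 13.8·0.02 + 9.9·0.40 + 126·0.66 = 99.362.
Mean coefficient ᾱ = A/S = 0.2279.
Eyring denominator: −S ln(1−ᾱ) = 112.768.
V = 14 × 9 × 4 = 504 m³.
RT60 = 0.161 × 504 / 112.768 = 0.72 s.

0.72 sec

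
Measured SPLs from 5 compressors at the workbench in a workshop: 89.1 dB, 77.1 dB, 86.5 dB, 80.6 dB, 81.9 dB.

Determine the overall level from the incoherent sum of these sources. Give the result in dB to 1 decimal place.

92.0 dB

Converting to relative power and adding: 10^(89.1/10) + 10^(77.1/10) + 10^(86.5/10) + 10^(80.6/10) + 10^(81.9/10) = 1.58e+09.
Combined level = 10 log₁₀(1.58e+09) = 92.0 dB.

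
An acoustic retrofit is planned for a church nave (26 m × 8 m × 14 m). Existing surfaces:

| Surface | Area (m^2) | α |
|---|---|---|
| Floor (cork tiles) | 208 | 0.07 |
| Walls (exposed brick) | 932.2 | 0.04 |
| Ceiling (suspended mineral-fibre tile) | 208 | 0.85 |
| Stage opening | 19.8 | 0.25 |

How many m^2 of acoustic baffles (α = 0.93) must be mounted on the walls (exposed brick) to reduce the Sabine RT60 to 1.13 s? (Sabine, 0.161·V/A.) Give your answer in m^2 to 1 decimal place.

203.7

Equivalent absorption area: A₁ = 208×0.07 + 932.2×0.04 + 208×0.85 + 19.8×0.25 = 233.598 m^2.
V = 2912 m³. Target absorption A₂ = 0.161 × 2912 / 1.13 = 414.896 sabins.
Absorption to add: 414.896 − 233.598 = 181.298 sabins.
Net gain per m^2: Δα = 0.93 − 0.04 = 0.89.
Panel area = 181.298 / 0.89 = 203.7 m^2.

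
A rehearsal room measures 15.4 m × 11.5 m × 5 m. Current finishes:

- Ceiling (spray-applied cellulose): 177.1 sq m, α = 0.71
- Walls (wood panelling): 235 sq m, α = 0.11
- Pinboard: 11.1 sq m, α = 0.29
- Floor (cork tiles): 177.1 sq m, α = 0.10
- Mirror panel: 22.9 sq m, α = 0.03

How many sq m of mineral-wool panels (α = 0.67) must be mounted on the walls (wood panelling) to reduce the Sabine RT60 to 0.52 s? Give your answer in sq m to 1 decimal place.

180.3

A₁ = Σ Sᵢαᵢ = 177.1*0.71 + 235*0.11 + 11.1*0.29 + 177.1*0.10 + 22.9*0.03 = 173.207 sabins.
V = 885.5 m³. Target absorption A₂ = 0.161 × 885.5 / 0.52 = 274.164 sabins.
Absorption to add: 274.164 − 173.207 = 100.957 sabins.
Each sq m of panel replacing the walls (wood panelling) adds (0.67 − 0.11) = 0.56 sabins.
Area = ΔA/Δα = 100.957/0.56 = 180.3 sq m.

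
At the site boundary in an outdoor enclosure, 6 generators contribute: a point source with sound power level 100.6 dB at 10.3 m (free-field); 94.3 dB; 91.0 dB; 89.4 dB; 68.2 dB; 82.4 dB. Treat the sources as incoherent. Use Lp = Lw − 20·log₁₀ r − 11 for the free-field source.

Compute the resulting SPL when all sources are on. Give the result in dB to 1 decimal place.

Source at 10.3 m: Lp = 100.6 − 20·log₁₀(10.3) − 11 = 69.3 dB.
Converting to relative power and adding: 10^(69.3/10) + 10^(94.3/10) + 10^(91.0/10) + 10^(89.4/10) + 10^(68.2/10) + 10^(82.4/10) = 5.01e+09.
L_total = 10·log₁₀(5.01e+09) = 97.0 dB.

97.0 dB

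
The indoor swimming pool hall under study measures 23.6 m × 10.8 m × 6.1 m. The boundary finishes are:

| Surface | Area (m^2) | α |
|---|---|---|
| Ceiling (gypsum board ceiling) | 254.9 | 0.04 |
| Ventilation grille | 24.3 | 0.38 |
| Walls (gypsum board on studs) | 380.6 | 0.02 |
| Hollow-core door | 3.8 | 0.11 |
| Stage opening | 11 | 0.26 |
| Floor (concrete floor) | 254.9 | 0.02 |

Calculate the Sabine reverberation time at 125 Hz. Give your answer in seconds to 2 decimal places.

7.07 s

Total absorption A = 254.9×0.04 + 24.3×0.38 + 380.6×0.02 + 3.8×0.11 + 11×0.26 + 254.9×0.02
  = 10.196 + 9.234 + 7.612 + 0.418 + 2.860 + 5.098 = 35.418 m^2 sabins.
Room volume: 1554.768 m³.
T = 0.161 V/A = 0.161·1554.768/35.418 = 7.07 s.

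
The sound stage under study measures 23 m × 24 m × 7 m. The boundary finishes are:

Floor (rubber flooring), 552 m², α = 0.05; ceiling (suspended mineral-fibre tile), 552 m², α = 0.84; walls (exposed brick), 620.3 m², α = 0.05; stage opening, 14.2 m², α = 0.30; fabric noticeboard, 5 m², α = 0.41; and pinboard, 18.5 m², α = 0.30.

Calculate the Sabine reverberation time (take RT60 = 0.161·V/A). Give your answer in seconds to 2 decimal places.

1.16 s

Equivalent absorption area: A = 552·0.05 + 552·0.84 + 620.3·0.05 + 14.2·0.30 + 5·0.41 + 18.5·0.30 = 534.155 m².
Room volume: 3864 m³.
T = 0.161 V/A = 0.161·3864/534.155 = 1.16 s.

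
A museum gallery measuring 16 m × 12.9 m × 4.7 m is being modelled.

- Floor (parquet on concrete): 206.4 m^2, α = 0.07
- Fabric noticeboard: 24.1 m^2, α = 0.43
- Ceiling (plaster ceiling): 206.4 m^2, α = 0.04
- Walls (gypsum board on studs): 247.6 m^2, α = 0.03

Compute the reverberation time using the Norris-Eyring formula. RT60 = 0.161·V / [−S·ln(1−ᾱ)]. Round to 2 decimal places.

Total surface area S = 206.4 + 24.1 + 206.4 + 247.6 = 684.5 m^2.
Absorption A = 206.4·0.07 + 24.1·0.43 + 206.4·0.04 + 247.6·0.03 = 40.495 sabins.
Mean coefficient ᾱ = A/S = 0.0592.
Eyring denominator: −S ln(1−ᾱ) = 41.771.
V = 16 × 12.9 × 4.7 = 970.08 m³.
RT60 = 0.161 × 970.08 / 41.771 = 3.74 s.

3.74 sec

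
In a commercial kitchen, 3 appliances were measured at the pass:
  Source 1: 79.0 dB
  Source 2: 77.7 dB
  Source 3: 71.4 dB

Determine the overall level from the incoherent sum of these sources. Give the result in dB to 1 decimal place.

Σ 10^(Lᵢ/10) = 1.521e+08.
Back to dB: 10·log₁₀ Σ = 81.8 dB.

81.8 dB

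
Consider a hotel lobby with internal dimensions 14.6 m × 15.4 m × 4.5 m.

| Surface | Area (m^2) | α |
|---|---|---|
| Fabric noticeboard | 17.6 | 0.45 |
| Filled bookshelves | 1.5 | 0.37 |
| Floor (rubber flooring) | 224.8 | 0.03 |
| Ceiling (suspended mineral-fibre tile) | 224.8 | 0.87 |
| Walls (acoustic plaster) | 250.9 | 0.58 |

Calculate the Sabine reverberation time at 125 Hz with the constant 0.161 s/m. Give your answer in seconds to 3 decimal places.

A = Σ Sᵢαᵢ = 17.6*0.45 + 1.5*0.37 + 224.8*0.03 + 224.8*0.87 + 250.9*0.58 = 356.317 sabins.
V = 14.6·15.4·4.5 = 1011.78 m³.
RT60 = 0.161 · V / A = 0.161 × 1011.78 / 356.317 = 0.457 s.

0.457 sec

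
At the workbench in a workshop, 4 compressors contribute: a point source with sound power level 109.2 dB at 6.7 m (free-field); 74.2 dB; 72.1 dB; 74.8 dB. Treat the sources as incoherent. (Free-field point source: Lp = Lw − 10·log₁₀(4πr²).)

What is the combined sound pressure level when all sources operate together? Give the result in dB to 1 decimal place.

Source at 6.7 m: Lp = 109.2 − 10·log₁₀(4π·6.7²) = 109.2 − 10·log₁₀(564.104) = 81.7 dB.
Converting to relative power and adding: 10^(81.7/10) + 10^(74.2/10) + 10^(72.1/10) + 10^(74.8/10) = 2.206e+08.
Back to dB: 10·log₁₀ Σ = 83.4 dB.

83.4 dB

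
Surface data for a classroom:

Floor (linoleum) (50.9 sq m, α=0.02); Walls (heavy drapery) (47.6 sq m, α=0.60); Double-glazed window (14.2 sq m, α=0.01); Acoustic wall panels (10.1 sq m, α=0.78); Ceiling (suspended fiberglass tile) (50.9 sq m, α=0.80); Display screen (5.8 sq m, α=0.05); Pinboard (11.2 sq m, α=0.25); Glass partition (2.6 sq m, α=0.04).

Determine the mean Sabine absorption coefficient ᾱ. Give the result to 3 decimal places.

Total surface area S = 193.3 sq m.
Σ(Sᵢαᵢ) = 50.9·0.02 + 47.6·0.60 + 14.2·0.01 + 10.1·0.78 + 50.9·0.80 + 5.8·0.05 + 11.2·0.25 + 2.6·0.04 = 81.512.
ᾱ = A/S = 0.422.

0.422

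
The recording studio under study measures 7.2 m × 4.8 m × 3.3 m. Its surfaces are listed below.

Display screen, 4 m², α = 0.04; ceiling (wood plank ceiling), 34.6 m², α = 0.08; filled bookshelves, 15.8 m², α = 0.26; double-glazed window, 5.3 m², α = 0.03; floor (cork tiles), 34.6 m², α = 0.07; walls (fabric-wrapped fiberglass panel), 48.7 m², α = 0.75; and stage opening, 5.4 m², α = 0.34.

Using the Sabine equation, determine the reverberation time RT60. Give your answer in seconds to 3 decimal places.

0.383 seconds

Summing Sᵢαᵢ: 0.160 + 2.768 + 4.108 + 0.159 + 2.422 + 36.525 + 1.836 → A = 47.978 sabins.
V = 7.2·4.8·3.3 = 114.048 m³.
T = 0.161 V/A = 0.161·114.048/47.978 = 0.383 s.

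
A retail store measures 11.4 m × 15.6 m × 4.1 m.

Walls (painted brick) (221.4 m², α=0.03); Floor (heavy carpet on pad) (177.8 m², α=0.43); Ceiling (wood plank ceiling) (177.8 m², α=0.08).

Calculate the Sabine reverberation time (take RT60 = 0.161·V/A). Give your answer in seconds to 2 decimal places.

A = Σ Sᵢαᵢ = 221.4×0.03 + 177.8×0.43 + 177.8×0.08 = 97.320 sabins.
Room volume: 729.144 m³.
T = 0.161 V/A = 0.161·729.144/97.320 = 1.21 s.

1.21 s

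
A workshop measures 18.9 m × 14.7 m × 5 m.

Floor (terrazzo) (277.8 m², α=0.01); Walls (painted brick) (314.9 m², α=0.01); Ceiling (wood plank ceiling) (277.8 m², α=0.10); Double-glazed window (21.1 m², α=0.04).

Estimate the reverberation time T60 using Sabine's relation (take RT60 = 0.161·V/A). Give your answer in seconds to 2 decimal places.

6.47 sec

Equivalent absorption area: A = 277.8*0.01 + 314.9*0.01 + 277.8*0.10 + 21.1*0.04 = 34.551 m².
V = 18.9·14.7·5 = 1389.15 m³.
Sabine: RT60 = 0.161 × 1389.15 / 34.551 = 6.47 s.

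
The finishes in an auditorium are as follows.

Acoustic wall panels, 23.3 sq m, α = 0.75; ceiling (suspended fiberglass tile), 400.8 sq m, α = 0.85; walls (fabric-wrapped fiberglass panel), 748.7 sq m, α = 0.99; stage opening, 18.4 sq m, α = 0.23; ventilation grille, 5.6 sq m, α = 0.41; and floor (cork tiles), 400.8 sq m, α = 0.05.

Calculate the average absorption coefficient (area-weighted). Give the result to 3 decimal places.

S = Σ Sᵢ = 23.3 + 400.8 + 748.7 + 18.4 + 5.6 + 400.8 = 1597.6 sq m.
Weighted sum Σ Sα = 1125.936.
ᾱ = 1125.936 / 1597.6 = 0.705.

0.705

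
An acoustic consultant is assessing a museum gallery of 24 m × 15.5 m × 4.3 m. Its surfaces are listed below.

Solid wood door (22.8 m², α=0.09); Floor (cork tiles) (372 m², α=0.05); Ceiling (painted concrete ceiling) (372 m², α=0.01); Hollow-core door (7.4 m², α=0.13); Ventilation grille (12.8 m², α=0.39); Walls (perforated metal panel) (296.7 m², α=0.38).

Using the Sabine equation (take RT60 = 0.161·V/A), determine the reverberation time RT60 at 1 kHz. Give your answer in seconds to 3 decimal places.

1.800 seconds

Total absorption A = 22.8*0.09 + 372*0.05 + 372*0.01 + 7.4*0.13 + 12.8*0.39 + 296.7*0.38
  = 2.052 + 18.600 + 3.720 + 0.962 + 4.992 + 112.746 = 143.072 m² sabins.
Room volume: 1599.6 m³.
RT60 = 0.161 · V / A = 0.161 × 1599.6 / 143.072 = 1.800 s.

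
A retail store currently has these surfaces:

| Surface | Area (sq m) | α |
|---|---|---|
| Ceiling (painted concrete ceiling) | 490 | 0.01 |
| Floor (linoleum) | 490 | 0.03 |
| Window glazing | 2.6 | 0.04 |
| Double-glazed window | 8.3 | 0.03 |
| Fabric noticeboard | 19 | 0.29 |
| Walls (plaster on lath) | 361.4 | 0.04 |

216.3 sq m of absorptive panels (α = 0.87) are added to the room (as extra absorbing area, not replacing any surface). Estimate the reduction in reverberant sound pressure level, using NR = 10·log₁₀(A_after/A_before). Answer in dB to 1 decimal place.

7.6 dB

Equivalent absorption area: A_before = 490*0.01 + 490*0.03 + 2.6*0.04 + 8.3*0.03 + 19*0.29 + 361.4*0.04 = 39.919 sq m.
Added absorption = 216.3 × 0.87 = 188.181 sabins.
A_after = 39.919 + 188.181 = 228.100 sabins.
Reduction = 10 log₁₀(A_after/A_before) = 10 log₁₀(5.7141) = 7.6 dB.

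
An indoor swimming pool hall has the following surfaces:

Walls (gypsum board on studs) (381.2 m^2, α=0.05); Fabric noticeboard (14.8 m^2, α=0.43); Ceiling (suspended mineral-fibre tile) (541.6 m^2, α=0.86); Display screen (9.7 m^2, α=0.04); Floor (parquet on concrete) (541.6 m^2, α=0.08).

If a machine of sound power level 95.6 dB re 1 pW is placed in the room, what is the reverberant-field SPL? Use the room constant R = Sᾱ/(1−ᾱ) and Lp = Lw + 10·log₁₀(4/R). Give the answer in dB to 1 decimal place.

A = 534.916 sabins; S = 1488.9 m^2.
ᾱ = 0.3593, so room constant R = A/(1−ᾱ) = 834.893 m^2.
Lp = 95.6 + 10·log₁₀(4/834.893) = 95.6 + (-23.20) = 72.4 dB.

72.4 dB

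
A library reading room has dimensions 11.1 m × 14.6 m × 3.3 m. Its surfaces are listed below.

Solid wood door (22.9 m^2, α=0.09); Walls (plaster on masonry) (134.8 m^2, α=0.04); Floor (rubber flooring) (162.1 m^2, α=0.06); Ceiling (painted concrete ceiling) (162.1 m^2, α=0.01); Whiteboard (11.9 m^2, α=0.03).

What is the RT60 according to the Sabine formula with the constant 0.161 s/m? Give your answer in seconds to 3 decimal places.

4.495 s

Total absorption A = 22.9·0.09 + 134.8·0.04 + 162.1·0.06 + 162.1·0.01 + 11.9·0.03
  = 2.061 + 5.392 + 9.726 + 1.621 + 0.357 = 19.157 m^2 sabins.
V = 11.1·14.6·3.3 = 534.798 m³.
T = 0.161 V/A = 0.161·534.798/19.157 = 4.495 s.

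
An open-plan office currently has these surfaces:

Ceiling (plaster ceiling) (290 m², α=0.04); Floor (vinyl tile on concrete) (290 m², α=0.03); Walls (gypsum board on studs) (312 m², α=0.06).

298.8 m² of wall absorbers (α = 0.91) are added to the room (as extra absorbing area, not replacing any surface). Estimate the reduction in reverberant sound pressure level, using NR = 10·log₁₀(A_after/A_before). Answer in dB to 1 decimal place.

Summing Sᵢαᵢ: 11.600 + 8.700 + 18.720 → A_before = 39.020 sabins.
Added absorption = 298.8 × 0.91 = 271.908 sabins.
A_after = 39.020 + 271.908 = 310.928 sabins.
NR = 10·log₁₀(310.928/39.020) = 9.0 dB.

9.0 dB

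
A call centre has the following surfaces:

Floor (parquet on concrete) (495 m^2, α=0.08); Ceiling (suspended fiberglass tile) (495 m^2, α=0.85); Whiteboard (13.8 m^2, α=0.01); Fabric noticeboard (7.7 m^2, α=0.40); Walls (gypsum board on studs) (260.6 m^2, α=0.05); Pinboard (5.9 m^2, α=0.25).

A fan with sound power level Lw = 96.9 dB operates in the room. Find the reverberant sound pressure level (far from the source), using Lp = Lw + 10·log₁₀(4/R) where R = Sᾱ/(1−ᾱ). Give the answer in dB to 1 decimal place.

74.1 dB

A = 478.073 sabins; S = 1278.0 m^2.
ᾱ = 478.073/1278.0 = 0.3741; R = Sᾱ/(1−ᾱ) = 478.073/(1−0.3741) = 763.817 m^2.
Lp = 96.9 + 10·log₁₀(4/763.817) = 96.9 + (-22.81) = 74.1 dB.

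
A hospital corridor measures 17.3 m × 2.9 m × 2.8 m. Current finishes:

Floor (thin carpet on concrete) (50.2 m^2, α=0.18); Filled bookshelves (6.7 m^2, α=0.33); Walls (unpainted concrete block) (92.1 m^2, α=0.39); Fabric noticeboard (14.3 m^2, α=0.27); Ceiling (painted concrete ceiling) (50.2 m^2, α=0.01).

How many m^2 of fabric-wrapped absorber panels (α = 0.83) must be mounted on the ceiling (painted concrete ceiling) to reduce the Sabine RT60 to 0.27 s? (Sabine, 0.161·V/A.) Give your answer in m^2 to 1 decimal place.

39.3

Summing Sᵢαᵢ: 9.036 + 2.211 + 35.919 + 3.861 + 0.502 → A₁ = 51.529 sabins.
Required A₂ = 0.161·140.476/0.27 = 83.765 sabins.
ΔA needed = 83.765 − 51.529 = 32.236 sabins.
Net gain per m^2: Δα = 0.83 − 0.01 = 0.82.
Panel area = 32.236 / 0.82 = 39.3 m^2.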